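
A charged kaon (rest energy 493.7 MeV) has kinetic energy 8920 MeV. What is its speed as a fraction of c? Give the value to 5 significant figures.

γ = 1 + K/(m₀c²) = 1 + 8920/493.7 = 19.06765
β = √(1 − 1/γ²) = 0.99862

β ≈ 0.99862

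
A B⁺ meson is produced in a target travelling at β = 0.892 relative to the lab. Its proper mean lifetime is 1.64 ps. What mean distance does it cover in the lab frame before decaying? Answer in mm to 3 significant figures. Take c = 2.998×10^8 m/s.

d ≈ 0.970 mm

γ = 1/√(1 − 0.892²) = 2.2122
Dilated lifetime: Δt = γτ₀ = 2.2122 × 1.64 ps = 3.6280 ps
d = vΔt = 0.892c × 3.6280 ps = 2.6742×10^8 m/s × 3.6280×10^-12 s = 0.970 mm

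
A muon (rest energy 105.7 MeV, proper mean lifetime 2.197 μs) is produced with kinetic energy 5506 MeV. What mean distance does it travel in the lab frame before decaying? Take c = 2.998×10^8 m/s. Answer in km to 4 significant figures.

γ = 1 + K/(m₀c²) = 1 + 5506/105.7 = 53.0908
β = √(1 − 1/γ²) = 0.999823
Dilated lifetime: γτ₀ = 53.0908 × 2.197 μs = 116.641 μs
d = βc·γτ₀ = 0.999823 × (2.998×10^8 m/s) × 0.000116641 s = 34.96 km

d ≈ 34.96 km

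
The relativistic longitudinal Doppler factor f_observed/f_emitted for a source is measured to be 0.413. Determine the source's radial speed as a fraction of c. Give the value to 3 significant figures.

f_obs/f_src = √((1−β)/(1+β)) = 0.413  ⇒  (1−β)/(1+β) = 0.17057
β = |1 − D²|/(1 + D²) = |1 − 0.17057|/(1 + 0.17057) = 0.709

β ≈ 0.709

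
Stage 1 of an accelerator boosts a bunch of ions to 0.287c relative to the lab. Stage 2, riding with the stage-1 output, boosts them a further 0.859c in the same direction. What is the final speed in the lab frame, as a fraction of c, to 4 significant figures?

Compose boost 2: (0.859 + 0.287)/(1 + 0.859×0.287) = 1.146/1.24653 = 0.9193

u ≈ 0.9193c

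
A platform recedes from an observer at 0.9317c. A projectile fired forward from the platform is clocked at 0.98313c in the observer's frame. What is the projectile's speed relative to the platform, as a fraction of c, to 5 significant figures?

Inverse velocity addition: u' = (u − v)/(1 − uv/c²)
= (0.98313 − 0.9317)/(1 − 0.98313×0.9317) = 0.051430/0.08401778 = 0.61213

u' ≈ 0.61213c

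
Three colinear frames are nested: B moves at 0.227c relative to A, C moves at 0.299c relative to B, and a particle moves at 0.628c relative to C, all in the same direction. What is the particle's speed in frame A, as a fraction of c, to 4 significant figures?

u ≈ 0.8558c

Compose boost 2: (0.299 + 0.227)/(1 + 0.299×0.227) = 0.5260/1.06787 = 0.492568
Compose boost 3: (0.628 + 0.492568)/(1 + 0.628×0.492568) = 1.12057/1.30933 = 0.8558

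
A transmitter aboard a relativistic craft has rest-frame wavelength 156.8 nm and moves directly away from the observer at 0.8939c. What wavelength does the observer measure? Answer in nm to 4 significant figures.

Relativistic Doppler: λ_obs = λ_src √((1+β)/(1−β))
= 156.8 × √(1.89390/0.106100) = 156.8 × 4.22494 = 662.5 nm

λ_obs ≈ 662.5 nm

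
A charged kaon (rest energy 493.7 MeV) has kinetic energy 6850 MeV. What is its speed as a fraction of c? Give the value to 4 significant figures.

β ≈ 0.9977

γ = 1 + K/(m₀c²) = 1 + 6850/493.7 = 14.8748
β = √(1 − 1/γ²) = 0.9977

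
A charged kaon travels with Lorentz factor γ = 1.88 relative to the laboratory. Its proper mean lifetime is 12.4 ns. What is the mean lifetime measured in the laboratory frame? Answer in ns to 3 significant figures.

γ = 1.88 (given)
Time dilation: Δt = γτ₀ = 1.88 × 12.4 ns = 23.3 ns

Δt ≈ 23.3 ns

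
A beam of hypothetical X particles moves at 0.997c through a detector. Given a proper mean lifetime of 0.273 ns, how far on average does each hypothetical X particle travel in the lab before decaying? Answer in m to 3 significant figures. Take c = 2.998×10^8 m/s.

γ = 1/√(1 − 0.997²) = 12.920
Dilated lifetime: Δt = γτ₀ = 12.920 × 0.273 ns = 3.5271 ns
d = vΔt = 0.997c × 3.5271 ns = 2.9890×10^8 m/s × 3.5271×10^-9 s = 1.05 m

d ≈ 1.05 m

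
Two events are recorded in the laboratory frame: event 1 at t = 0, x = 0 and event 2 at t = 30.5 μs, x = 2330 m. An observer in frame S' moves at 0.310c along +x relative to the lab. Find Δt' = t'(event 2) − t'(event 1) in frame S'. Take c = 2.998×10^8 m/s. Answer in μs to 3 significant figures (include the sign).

Δt' ≈ 29.5 μs

γ = 1/√(1 − 0.310²) = 1.0518
Δt' = γ(Δt − vΔx/c²) = 1.0518 × (30.5 μs − 0.310×2330 m / (2.998×10^8 m/s))
= 1.0518 × (28.091 μs) = 29.5 μs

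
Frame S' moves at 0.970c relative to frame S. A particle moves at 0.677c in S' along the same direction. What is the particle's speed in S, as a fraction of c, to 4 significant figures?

Relativistic velocity addition: u = (u' + v)/(1 + u'v/c²)
= (0.677 + 0.970)/(1 + 0.677×0.970) = 1.647/1.65669 = 0.9942

u ≈ 0.9942c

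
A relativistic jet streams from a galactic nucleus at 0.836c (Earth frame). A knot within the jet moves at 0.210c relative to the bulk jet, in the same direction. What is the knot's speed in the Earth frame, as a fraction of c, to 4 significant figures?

Relativistic velocity addition: u = (u' + v)/(1 + u'v/c²)
= (0.210 + 0.836)/(1 + 0.210×0.836) = 1.046/1.17556 = 0.8898

u ≈ 0.8898c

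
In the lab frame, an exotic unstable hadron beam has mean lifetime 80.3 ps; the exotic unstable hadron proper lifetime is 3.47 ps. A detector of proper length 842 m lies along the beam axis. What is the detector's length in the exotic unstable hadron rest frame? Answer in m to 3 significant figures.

L ≈ 36.4 m

Time dilation ⇒ γ = Δt/τ₀ = 80.3/3.47 = 23.141
Length contraction: L = L₀/γ = 842/23.141 = 36.4 m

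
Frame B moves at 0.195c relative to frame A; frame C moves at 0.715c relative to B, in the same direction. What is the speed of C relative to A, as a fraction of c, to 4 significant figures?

Compose boost 2: (0.715 + 0.195)/(1 + 0.715×0.195) = 0.9100/1.13942 = 0.7986

u ≈ 0.7986c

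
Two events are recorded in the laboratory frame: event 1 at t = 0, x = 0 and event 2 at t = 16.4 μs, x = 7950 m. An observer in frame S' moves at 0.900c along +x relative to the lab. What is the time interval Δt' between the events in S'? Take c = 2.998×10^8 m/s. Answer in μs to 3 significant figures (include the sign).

Δt' ≈ -17.1 μs

γ = 1/√(1 − 0.900²) = 2.2942
Δt' = γ(Δt − vΔx/c²) = 2.2942 × (16.4 μs − 0.900×7950 m / (2.998×10^8 m/s))
= 2.2942 × (-7.4659 μs) = -17.1 μs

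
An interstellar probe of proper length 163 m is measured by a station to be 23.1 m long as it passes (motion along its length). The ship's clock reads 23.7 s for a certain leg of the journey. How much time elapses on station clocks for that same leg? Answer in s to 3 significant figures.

Length contraction ⇒ γ = L₀/L = 163/23.1 = 7.0563
Time dilation: Δt = γτ₀ = 7.0563 × 23.7 s = 167 s

Δt ≈ 167 s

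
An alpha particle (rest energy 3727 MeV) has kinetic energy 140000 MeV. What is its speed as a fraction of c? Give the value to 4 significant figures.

γ = 1 + K/(m₀c²) = 1 + 140000/3727 = 38.5637
β = √(1 − 1/γ²) = 0.9997

β ≈ 0.9997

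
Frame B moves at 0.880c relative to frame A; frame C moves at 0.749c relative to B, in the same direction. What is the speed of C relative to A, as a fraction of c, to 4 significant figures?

u ≈ 0.9818c

Compose boost 2: (0.749 + 0.880)/(1 + 0.749×0.880) = 1.629/1.65912 = 0.9818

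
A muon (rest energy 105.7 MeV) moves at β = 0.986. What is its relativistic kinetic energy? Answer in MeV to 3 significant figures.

K ≈ 528 MeV

γ = 1/√(1 − 0.986²) = 5.9972
K = (γ − 1)m₀c² = (5.9972 − 1) × 105.7 MeV = 4.9972 × 105.7 MeV = 528 MeV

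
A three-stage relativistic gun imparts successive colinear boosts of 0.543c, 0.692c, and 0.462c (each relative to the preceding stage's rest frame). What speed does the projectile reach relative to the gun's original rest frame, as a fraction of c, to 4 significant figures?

u ≈ 0.9611c

Compose boost 2: (0.692 + 0.543)/(1 + 0.692×0.543) = 1.235/1.37576 = 0.897688
Compose boost 3: (0.462 + 0.897688)/(1 + 0.462×0.897688) = 1.35969/1.41473 = 0.9611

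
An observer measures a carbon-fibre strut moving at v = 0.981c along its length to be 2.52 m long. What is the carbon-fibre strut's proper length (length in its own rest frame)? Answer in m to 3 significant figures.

γ = 1/√(1 − 0.981²) = 5.1544
L₀ = γL = 5.1544 × 2.52 = 13.0 m

L₀ ≈ 13.0 m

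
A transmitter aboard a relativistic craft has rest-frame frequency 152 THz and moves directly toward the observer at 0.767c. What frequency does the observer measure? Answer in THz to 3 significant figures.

Relativistic Doppler: f_obs = f_src √((1+β)/(1−β))
= 152 × √(1.7670/0.23300) = 152 × 2.7539 = 419 THz

f_obs ≈ 419 THz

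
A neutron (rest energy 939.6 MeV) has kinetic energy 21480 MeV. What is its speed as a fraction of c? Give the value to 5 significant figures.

β ≈ 0.99912

γ = 1 + K/(m₀c²) = 1 + 21480/939.6 = 23.86079
β = √(1 − 1/γ²) = 0.99912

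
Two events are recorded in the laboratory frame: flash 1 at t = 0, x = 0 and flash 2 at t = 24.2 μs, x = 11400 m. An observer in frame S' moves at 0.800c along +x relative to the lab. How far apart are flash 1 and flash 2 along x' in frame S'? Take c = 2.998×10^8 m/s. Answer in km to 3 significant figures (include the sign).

Δx' ≈ 9.33 km

γ = 1/√(1 − 0.800²) = 1.6667
Δx' = γ(Δx − vΔt) = 1.6667 × (11400 m − 0.800×(2.998×10^8 m/s)×24.2×10^-6 s)
= 1.6667 × (5595.9 m) = 9.33 km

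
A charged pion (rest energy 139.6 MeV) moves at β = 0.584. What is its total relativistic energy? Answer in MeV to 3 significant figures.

γ = 1/√(1 − 0.584²) = 1.2319
E = γm₀c² = 1.2319 × 139.6 MeV = 172 MeV

E ≈ 172 MeV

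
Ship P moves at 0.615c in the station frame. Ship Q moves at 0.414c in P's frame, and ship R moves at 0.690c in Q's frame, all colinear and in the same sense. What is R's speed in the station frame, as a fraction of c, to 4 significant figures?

Compose boost 2: (0.414 + 0.615)/(1 + 0.414×0.615) = 1.029/1.25461 = 0.820175
Compose boost 3: (0.690 + 0.820175)/(1 + 0.690×0.820175) = 1.51018/1.56592 = 0.9644

u ≈ 0.9644c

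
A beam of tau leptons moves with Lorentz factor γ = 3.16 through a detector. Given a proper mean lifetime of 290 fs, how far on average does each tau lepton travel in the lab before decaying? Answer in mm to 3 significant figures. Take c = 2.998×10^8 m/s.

β = √(1 − 1/γ²) = √(1 − 1/3.16²) = 0.94861
Dilated lifetime: Δt = γτ₀ = 3.16 × 290 fs = 916.40 fs
d = vΔt = 0.94861c × 916.40 fs = 2.8439×10^8 m/s × 9.1640×10^-13 s = 0.261 mm

d ≈ 0.261 mm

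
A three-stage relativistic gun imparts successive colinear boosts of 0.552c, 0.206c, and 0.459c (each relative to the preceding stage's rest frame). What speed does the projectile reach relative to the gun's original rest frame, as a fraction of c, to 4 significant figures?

u ≈ 0.8683c

Compose boost 2: (0.206 + 0.552)/(1 + 0.206×0.552) = 0.7580/1.11371 = 0.680607
Compose boost 3: (0.459 + 0.680607)/(1 + 0.459×0.680607) = 1.13961/1.31240 = 0.8683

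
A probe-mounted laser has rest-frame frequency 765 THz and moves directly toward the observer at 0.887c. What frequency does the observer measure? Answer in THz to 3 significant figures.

f_obs ≈ 3130 THz

Relativistic Doppler: f_obs = f_src √((1+β)/(1−β))
= 765 × √(1.8870/0.11300) = 765 × 4.0865 = 3130 THz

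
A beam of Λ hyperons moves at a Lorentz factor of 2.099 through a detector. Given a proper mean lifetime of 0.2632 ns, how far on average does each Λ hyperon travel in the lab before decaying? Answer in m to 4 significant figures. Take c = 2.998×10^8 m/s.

d ≈ 0.1456 m

β = √(1 − 1/γ²) = √(1 − 1/2.099²) = 0.879219
Dilated lifetime: Δt = γτ₀ = 2.099 × 0.2632 ns = 0.552457 ns
d = vΔt = 0.879219c × 0.552457 ns = 2.63590×10^8 m/s × 5.52457×10^-10 s = 0.1456 m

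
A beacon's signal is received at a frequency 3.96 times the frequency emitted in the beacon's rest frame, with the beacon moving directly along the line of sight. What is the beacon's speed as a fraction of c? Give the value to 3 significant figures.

β ≈ 0.880

f_obs/f_src = √((1+β)/(1−β)) = 3.96  ⇒  (1+β)/(1−β) = 15.682
β = |1 − D²|/(1 + D²) = |1 − 15.682|/(1 + 15.682) = 0.880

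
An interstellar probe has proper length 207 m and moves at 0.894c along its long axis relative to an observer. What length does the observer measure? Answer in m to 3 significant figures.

L ≈ 92.7 m

γ = 1/√(1 − 0.894²) = 2.2318
Length contraction: L = L₀/γ = 207/2.2318 = 92.7 m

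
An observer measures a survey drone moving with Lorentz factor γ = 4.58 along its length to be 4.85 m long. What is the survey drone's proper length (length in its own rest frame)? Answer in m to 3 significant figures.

L₀ ≈ 22.2 m

γ = 4.58 (given)
L₀ = γL = 4.58 × 4.85 = 22.2 m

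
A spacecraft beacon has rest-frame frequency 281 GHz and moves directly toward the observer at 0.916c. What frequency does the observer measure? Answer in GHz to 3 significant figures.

f_obs ≈ 1340 GHz

Relativistic Doppler: f_obs = f_src √((1+β)/(1−β))
= 281 × √(1.9160/0.084000) = 281 × 4.7759 = 1340 GHz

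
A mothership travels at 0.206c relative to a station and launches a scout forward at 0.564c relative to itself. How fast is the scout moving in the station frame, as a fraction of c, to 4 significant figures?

u ≈ 0.6899c

Compose boost 2: (0.564 + 0.206)/(1 + 0.564×0.206) = 0.7700/1.11618 = 0.6899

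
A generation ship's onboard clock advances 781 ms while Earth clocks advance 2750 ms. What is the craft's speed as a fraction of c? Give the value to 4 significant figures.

γ = Δt/τ₀ = 2750/781 = 3.52113
β = √(1 − 1/γ²) = √(1 − 1/3.52113²) = 0.9588

β ≈ 0.9588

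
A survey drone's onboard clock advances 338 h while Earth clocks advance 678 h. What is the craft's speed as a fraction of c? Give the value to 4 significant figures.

γ = Δt/τ₀ = 678/338 = 2.00592
β = √(1 − 1/γ²) = √(1 − 1/2.00592²) = 0.8669

β ≈ 0.8669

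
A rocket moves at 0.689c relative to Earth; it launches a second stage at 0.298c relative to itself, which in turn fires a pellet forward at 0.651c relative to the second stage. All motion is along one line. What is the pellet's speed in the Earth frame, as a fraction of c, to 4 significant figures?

Compose boost 2: (0.298 + 0.689)/(1 + 0.298×0.689) = 0.9870/1.20532 = 0.818868
Compose boost 3: (0.651 + 0.818868)/(1 + 0.651×0.818868) = 1.46987/1.53308 = 0.9588

u ≈ 0.9588c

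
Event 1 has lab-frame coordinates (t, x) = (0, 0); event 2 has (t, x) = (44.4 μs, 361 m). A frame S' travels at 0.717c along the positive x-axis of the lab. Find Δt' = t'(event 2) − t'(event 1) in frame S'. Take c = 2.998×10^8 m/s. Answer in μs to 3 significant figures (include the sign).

Δt' ≈ 62.5 μs

γ = 1/√(1 − 0.717²) = 1.4346
Δt' = γ(Δt − vΔx/c²) = 1.4346 × (44.4 μs − 0.717×361 m / (2.998×10^8 m/s))
= 1.4346 × (43.537 μs) = 62.5 μs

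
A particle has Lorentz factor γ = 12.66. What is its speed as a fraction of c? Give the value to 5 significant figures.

β ≈ 0.99688

β = √(1 − 1/γ²) = √(1 − 1/12.66²) = √(0.9937607) = 0.99688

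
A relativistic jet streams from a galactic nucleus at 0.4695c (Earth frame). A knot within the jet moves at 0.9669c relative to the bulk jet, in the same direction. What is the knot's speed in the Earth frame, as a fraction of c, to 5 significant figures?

u ≈ 0.98792c

Relativistic velocity addition: u = (u' + v)/(1 + u'v/c²)
= (0.9669 + 0.4695)/(1 + 0.9669×0.4695) = 1.4364/1.453960 = 0.98792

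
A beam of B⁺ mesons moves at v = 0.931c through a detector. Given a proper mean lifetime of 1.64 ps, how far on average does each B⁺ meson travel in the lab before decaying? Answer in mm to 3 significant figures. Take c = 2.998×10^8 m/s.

d ≈ 1.25 mm

γ = 1/√(1 − 0.931²) = 2.7396
Dilated lifetime: Δt = γτ₀ = 2.7396 × 1.64 ps = 4.4929 ps
d = vΔt = 0.931c × 4.4929 ps = 2.7911×10^8 m/s × 4.4929×10^-12 s = 1.25 mm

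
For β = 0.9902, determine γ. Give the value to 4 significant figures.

γ = 1/√(1 − β²) = 1/√(1 − 0.9902²) = 1/√(0.0195040) = 7.160

γ ≈ 7.160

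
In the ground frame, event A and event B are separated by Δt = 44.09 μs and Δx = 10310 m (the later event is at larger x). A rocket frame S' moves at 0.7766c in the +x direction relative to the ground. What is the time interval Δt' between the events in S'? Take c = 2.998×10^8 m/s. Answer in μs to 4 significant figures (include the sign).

Δt' ≈ 27.59 μs

γ = 1/√(1 − 0.7766²) = 1.58732
Δt' = γ(Δt − vΔx/c²) = 1.58732 × (44.09 μs − 0.7766×10310 m / (2.998×10^8 m/s))
= 1.58732 × (17.3830 μs) = 27.59 μs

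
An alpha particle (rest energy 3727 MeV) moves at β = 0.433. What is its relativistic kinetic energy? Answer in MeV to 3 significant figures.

γ = 1/√(1 − 0.433²) = 1.1094
K = (γ − 1)m₀c² = (1.1094 − 1) × 3727 MeV = 0.10939 × 3727 MeV = 408 MeV

K ≈ 408 MeV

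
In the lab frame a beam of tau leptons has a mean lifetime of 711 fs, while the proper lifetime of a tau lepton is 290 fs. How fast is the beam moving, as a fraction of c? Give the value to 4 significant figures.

γ = Δt/τ₀ = 711/290 = 2.45172
β = √(1 − 1/γ²) = √(1 − 1/2.45172²) = 0.9130

β ≈ 0.9130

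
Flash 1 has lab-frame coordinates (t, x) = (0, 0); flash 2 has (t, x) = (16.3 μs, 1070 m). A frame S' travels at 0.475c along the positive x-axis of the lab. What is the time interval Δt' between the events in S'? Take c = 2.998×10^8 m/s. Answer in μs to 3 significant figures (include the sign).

γ = 1/√(1 − 0.475²) = 1.1364
Δt' = γ(Δt − vΔx/c²) = 1.1364 × (16.3 μs − 0.475×1070 m / (2.998×10^8 m/s))
= 1.1364 × (14.605 μs) = 16.6 μs

Δt' ≈ 16.6 μs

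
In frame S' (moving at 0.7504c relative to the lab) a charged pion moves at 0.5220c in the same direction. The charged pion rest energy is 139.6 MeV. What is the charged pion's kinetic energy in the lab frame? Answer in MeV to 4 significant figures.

u_lab = (0.5220 + 0.7504)/(1 + 0.5220×0.7504) = 0.9142717
γ = 1/√(1 − 0.9142717²) = 2.46852
K = (γ − 1)m₀c² = (2.46852 − 1) × 139.6 = 1.46852 × 139.6 = 205.0 MeV

K ≈ 205.0 MeV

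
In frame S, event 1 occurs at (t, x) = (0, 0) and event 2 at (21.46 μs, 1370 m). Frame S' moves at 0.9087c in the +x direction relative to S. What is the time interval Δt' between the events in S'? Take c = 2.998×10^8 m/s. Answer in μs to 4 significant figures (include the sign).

Δt' ≈ 41.46 μs

γ = 1/√(1 − 0.9087²) = 2.39550
Δt' = γ(Δt − vΔx/c²) = 2.39550 × (21.46 μs − 0.9087×1370 m / (2.998×10^8 m/s))
= 2.39550 × (17.3075 μs) = 41.46 μs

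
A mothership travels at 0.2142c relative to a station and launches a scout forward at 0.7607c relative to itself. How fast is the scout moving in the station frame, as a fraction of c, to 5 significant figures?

Compose boost 2: (0.7607 + 0.2142)/(1 + 0.7607×0.2142) = 0.97490/1.162942 = 0.83830

u ≈ 0.83830c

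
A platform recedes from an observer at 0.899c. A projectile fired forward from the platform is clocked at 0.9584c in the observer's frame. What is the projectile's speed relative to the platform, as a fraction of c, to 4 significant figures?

Inverse velocity addition: u' = (u − v)/(1 − uv/c²)
= (0.9584 − 0.899)/(1 − 0.9584×0.899) = 0.05940/0.138398 = 0.4292

u' ≈ 0.4292c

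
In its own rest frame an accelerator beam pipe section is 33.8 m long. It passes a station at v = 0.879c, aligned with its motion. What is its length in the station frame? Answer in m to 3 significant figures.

L ≈ 16.1 m

γ = 1/√(1 − 0.879²) = 2.0972
Length contraction: L = L₀/γ = 33.8/2.0972 = 16.1 m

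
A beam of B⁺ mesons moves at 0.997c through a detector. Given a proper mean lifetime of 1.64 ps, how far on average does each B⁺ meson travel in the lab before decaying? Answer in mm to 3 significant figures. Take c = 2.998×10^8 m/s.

d ≈ 6.33 mm

γ = 1/√(1 − 0.997²) = 12.920
Dilated lifetime: Δt = γτ₀ = 12.920 × 1.64 ps = 21.188 ps
d = vΔt = 0.997c × 21.188 ps = 2.9890×10^8 m/s × 2.1188×10^-11 s = 6.33 mm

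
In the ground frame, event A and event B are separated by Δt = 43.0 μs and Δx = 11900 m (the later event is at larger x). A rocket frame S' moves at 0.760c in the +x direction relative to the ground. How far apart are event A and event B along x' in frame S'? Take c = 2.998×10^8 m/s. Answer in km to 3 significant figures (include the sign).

Δx' ≈ 3.24 km

γ = 1/√(1 − 0.760²) = 1.5386
Δx' = γ(Δx − vΔt) = 1.5386 × (11900 m − 0.760×(2.998×10^8 m/s)×43.0×10^-6 s)
= 1.5386 × (2102.5 m) = 3.24 km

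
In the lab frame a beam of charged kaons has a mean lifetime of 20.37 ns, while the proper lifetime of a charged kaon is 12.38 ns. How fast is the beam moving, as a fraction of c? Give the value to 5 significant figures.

γ = Δt/τ₀ = 20.37/12.38 = 1.645396
β = √(1 − 1/γ²) = √(1 − 1/1.645396²) = 0.79412

β ≈ 0.79412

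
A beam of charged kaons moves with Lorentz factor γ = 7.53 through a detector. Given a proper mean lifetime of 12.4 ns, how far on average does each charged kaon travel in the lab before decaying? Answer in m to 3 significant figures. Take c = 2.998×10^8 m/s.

β = √(1 − 1/γ²) = √(1 − 1/7.53²) = 0.99114
Dilated lifetime: Δt = γτ₀ = 7.53 × 12.4 ns = 93.372 ns
d = vΔt = 0.99114c × 93.372 ns = 2.9714×10^8 m/s × 9.3372×10^-8 s = 27.7 m

d ≈ 27.7 m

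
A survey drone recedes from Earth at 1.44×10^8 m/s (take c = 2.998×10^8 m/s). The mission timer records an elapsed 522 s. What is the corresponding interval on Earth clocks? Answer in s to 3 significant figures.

Δt ≈ 595 s

β = v/c = 1.44×10^8 / 2.998×10^8 = 0.48032
γ = 1/√(1 − 0.48032²) = 1.1401
Time dilation: Δt = γτ₀ = 1.1401 × 522 s = 595 s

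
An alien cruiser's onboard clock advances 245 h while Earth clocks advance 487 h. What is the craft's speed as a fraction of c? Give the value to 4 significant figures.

γ = Δt/τ₀ = 487/245 = 1.98776
β = √(1 − 1/γ²) = √(1 − 1/1.98776²) = 0.8642

β ≈ 0.8642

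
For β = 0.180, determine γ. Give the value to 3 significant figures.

γ ≈ 1.02

γ = 1/√(1 − β²) = 1/√(1 − 0.180²) = 1/√(0.96760) = 1.02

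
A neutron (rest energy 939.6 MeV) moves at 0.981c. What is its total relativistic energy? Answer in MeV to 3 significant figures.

γ = 1/√(1 − 0.981²) = 5.1544
E = γm₀c² = 5.1544 × 939.6 MeV = 4840 MeV

E ≈ 4840 MeV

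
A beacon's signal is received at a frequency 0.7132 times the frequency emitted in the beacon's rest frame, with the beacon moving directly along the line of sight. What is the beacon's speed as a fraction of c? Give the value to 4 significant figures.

f_obs/f_src = √((1−β)/(1+β)) = 0.7132  ⇒  (1−β)/(1+β) = 0.508654
β = |1 − D²|/(1 + D²) = |1 − 0.508654|/(1 + 0.508654) = 0.3257

β ≈ 0.3257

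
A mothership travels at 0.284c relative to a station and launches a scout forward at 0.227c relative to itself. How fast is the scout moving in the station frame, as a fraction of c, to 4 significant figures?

Compose boost 2: (0.227 + 0.284)/(1 + 0.227×0.284) = 0.5110/1.06447 = 0.4801

u ≈ 0.4801c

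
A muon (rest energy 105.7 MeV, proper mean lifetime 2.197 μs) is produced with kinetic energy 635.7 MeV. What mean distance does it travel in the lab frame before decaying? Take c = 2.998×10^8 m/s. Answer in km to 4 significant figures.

d ≈ 4.573 km

γ = 1 + K/(m₀c²) = 1 + 635.7/105.7 = 7.01419
β = √(1 − 1/γ²) = 0.989785
Dilated lifetime: γτ₀ = 7.01419 × 2.197 μs = 15.4102 μs
d = βc·γτ₀ = 0.989785 × (2.998×10^8 m/s) × 1.54102×10^-5 s = 4.573 km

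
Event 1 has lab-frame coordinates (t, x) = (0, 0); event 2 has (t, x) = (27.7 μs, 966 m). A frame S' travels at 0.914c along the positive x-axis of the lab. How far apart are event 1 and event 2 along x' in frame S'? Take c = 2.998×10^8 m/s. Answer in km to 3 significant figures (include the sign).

γ = 1/√(1 − 0.914²) = 2.4648
Δx' = γ(Δx − vΔt) = 2.4648 × (966 m − 0.914×(2.998×10^8 m/s)×27.7×10^-6 s)
= 2.4648 × (-6624.3 m) = -16.3 km

Δx' ≈ -16.3 km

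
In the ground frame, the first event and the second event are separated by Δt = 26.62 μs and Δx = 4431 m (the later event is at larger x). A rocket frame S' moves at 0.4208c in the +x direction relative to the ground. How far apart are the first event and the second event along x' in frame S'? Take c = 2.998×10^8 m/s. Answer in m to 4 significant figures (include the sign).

γ = 1/√(1 − 0.4208²) = 1.10235
Δx' = γ(Δx − vΔt) = 1.10235 × (4431 m − 0.4208×(2.998×10^8 m/s)×26.62×10^-6 s)
= 1.10235 × (1072.73 m) = 1183 m

Δx' ≈ 1183 m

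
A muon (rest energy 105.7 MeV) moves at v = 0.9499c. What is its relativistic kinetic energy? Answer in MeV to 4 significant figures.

γ = 1/√(1 − 0.9499²) = 3.19945
K = (γ − 1)m₀c² = (3.19945 − 1) × 105.7 MeV = 2.19945 × 105.7 MeV = 232.5 MeV

K ≈ 232.5 MeV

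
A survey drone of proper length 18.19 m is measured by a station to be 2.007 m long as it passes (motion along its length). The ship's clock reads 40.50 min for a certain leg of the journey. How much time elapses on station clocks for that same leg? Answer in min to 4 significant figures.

Length contraction ⇒ γ = L₀/L = 18.19/2.007 = 9.06328
Time dilation: Δt = γτ₀ = 9.06328 × 40.50 min = 367.1 min

Δt ≈ 367.1 min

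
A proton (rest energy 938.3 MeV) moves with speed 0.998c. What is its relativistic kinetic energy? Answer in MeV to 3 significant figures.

K ≈ 13900 MeV

γ = 1/√(1 − 0.998²) = 15.819
K = (γ − 1)m₀c² = (15.819 − 1) × 938.3 MeV = 14.819 × 938.3 MeV = 13900 MeV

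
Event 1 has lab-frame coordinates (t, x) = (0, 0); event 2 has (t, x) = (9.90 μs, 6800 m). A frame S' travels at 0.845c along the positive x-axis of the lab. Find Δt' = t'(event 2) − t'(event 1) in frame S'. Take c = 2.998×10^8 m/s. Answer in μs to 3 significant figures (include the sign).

Δt' ≈ -17.3 μs

γ = 1/√(1 − 0.845²) = 1.8700
Δt' = γ(Δt − vΔx/c²) = 1.8700 × (9.90 μs − 0.845×6800 m / (2.998×10^8 m/s))
= 1.8700 × (-9.2661 μs) = -17.3 μs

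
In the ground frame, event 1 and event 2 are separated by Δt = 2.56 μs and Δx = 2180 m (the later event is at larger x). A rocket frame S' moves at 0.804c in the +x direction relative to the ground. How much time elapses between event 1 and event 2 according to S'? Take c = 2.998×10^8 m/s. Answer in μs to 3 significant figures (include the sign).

γ = 1/√(1 − 0.804²) = 1.6817
Δt' = γ(Δt − vΔx/c²) = 1.6817 × (2.56 μs − 0.804×2180 m / (2.998×10^8 m/s))
= 1.6817 × (-3.2863 μs) = -5.53 μs

Δt' ≈ -5.53 μs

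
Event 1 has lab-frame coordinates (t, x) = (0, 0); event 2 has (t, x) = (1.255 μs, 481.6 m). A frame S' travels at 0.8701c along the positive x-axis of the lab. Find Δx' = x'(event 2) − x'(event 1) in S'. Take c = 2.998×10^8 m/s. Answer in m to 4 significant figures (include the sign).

γ = 1/√(1 − 0.8701²) = 2.02891
Δx' = γ(Δx − vΔt) = 2.02891 × (481.6 m − 0.8701×(2.998×10^8 m/s)×1.255×10^-6 s)
= 2.02891 × (154.226 m) = 312.9 m

Δx' ≈ 312.9 m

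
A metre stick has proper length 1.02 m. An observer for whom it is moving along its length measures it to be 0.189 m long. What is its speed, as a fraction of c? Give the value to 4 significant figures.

β ≈ 0.9827

γ = L₀/L = 1.02/0.189 = 5.39683
β = √(1 − 1/γ²) = 0.9827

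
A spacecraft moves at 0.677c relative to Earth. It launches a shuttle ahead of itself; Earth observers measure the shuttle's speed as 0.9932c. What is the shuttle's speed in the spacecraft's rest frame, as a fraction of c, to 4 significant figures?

Inverse velocity addition: u' = (u − v)/(1 − uv/c²)
= (0.9932 − 0.677)/(1 − 0.9932×0.677) = 0.3162/0.327604 = 0.9652

u' ≈ 0.9652c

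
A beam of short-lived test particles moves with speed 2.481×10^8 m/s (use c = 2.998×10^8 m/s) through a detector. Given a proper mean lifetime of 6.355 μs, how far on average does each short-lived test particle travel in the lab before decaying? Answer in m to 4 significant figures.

β = v/c = 2.481×10^8 / 2.998×10^8 = 0.827552
γ = 1/√(1 − 0.827552²) = 1.78129
Dilated lifetime: Δt = γτ₀ = 1.78129 × 6.355 μs = 11.3201 μs
d = vΔt = 0.827552c × 11.3201 μs = 2.48100×10^8 m/s × 1.13201×10^-5 s = 2809 m

d ≈ 2809 m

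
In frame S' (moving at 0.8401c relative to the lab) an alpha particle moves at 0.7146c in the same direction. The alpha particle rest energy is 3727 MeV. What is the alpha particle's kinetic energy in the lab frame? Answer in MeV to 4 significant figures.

u_lab = (0.7146 + 0.8401)/(1 + 0.7146×0.8401) = 0.9714838
γ = 1/√(1 − 0.9714838²) = 4.21753
K = (γ − 1)m₀c² = (4.21753 − 1) × 3727 = 3.21753 × 3727 = 11990 MeV

K ≈ 11990 MeV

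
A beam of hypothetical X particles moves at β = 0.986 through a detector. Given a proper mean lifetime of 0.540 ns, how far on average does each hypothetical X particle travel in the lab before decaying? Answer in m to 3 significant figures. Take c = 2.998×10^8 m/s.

γ = 1/√(1 − 0.986²) = 5.9972
Dilated lifetime: Δt = γτ₀ = 5.9972 × 0.540 ns = 3.2385 ns
d = vΔt = 0.986c × 3.2385 ns = 2.9560×10^8 m/s × 3.2385×10^-9 s = 0.957 m

d ≈ 0.957 m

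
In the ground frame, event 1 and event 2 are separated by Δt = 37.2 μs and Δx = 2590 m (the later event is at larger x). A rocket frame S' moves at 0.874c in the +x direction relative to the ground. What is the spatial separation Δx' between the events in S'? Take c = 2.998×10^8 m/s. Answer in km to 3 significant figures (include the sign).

Δx' ≈ -14.7 km

γ = 1/√(1 − 0.874²) = 2.0579
Δx' = γ(Δx − vΔt) = 2.0579 × (2590 m − 0.874×(2.998×10^8 m/s)×37.2×10^-6 s)
= 2.0579 × (-7157.3 m) = -14.7 km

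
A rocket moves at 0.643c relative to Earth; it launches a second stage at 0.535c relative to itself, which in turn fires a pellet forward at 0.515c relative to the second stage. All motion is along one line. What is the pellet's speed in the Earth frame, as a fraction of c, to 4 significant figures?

u ≈ 0.9587c

Compose boost 2: (0.535 + 0.643)/(1 + 0.535×0.643) = 1.178/1.34401 = 0.876485
Compose boost 3: (0.515 + 0.876485)/(1 + 0.515×0.876485) = 1.39148/1.45139 = 0.9587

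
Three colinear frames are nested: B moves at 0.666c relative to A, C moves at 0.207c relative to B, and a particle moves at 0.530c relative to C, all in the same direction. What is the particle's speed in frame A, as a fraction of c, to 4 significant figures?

u ≈ 0.9222c

Compose boost 2: (0.207 + 0.666)/(1 + 0.207×0.666) = 0.8730/1.13786 = 0.767228
Compose boost 3: (0.530 + 0.767228)/(1 + 0.530×0.767228) = 1.29723/1.40663 = 0.9222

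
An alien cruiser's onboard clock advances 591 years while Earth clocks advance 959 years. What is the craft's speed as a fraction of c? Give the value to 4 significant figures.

β ≈ 0.7875

γ = Δt/τ₀ = 959/591 = 1.62267
β = √(1 − 1/γ²) = √(1 − 1/1.62267²) = 0.7875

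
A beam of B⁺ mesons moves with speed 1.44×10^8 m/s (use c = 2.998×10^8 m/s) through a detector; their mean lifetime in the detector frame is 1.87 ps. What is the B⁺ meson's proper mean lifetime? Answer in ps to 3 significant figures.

β = v/c = 1.44×10^8 / 2.998×10^8 = 0.48032
γ = 1/√(1 − 0.48032²) = 1.1401
Proper time: τ₀ = Δt/γ = 1.87/1.1401 = 1.64 ps

τ₀ ≈ 1.64 ps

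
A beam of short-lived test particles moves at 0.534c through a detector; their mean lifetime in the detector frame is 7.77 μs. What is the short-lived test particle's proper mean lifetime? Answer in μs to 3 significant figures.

γ = 1/√(1 − 0.534²) = 1.1828
Proper time: τ₀ = Δt/γ = 7.77/1.1828 = 6.57 μs

τ₀ ≈ 6.57 μs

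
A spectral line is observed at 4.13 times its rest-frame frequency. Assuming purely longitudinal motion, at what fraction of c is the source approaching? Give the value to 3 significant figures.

f_obs/f_src = √((1+β)/(1−β)) = 4.13  ⇒  (1+β)/(1−β) = 17.057
β = |1 − D²|/(1 + D²) = |1 − 17.057|/(1 + 17.057) = 0.889

β ≈ 0.889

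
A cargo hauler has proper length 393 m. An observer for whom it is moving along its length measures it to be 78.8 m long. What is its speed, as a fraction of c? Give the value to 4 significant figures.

β ≈ 0.9797

γ = L₀/L = 393/78.8 = 4.98731
β = √(1 − 1/γ²) = 0.9797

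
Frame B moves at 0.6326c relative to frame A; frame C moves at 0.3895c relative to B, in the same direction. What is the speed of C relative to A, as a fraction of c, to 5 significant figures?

Compose boost 2: (0.3895 + 0.6326)/(1 + 0.3895×0.6326) = 1.0221/1.246398 = 0.82004

u ≈ 0.82004c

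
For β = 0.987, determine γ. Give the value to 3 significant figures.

γ ≈ 6.22

γ = 1/√(1 − β²) = 1/√(1 − 0.987²) = 1/√(0.025831) = 6.22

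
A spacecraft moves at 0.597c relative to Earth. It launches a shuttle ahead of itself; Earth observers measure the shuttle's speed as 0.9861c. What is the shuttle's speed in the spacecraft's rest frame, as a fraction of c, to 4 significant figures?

Inverse velocity addition: u' = (u − v)/(1 − uv/c²)
= (0.9861 − 0.597)/(1 − 0.9861×0.597) = 0.3891/0.411298 = 0.9460

u' ≈ 0.9460c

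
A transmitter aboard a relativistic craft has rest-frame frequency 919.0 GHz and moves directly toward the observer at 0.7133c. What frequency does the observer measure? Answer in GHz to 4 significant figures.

f_obs ≈ 2247 GHz

Relativistic Doppler: f_obs = f_src √((1+β)/(1−β))
= 919.0 × √(1.71330/0.286700) = 919.0 × 2.44457 = 2247 GHz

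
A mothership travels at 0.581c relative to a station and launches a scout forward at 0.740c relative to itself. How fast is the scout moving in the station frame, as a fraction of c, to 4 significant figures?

u ≈ 0.9238c

Compose boost 2: (0.740 + 0.581)/(1 + 0.740×0.581) = 1.321/1.42994 = 0.9238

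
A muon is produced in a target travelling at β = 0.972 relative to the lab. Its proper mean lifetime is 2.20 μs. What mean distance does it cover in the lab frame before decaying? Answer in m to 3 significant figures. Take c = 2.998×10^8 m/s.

γ = 1/√(1 − 0.972²) = 4.2557
Dilated lifetime: Δt = γτ₀ = 4.2557 × 2.20 μs = 9.3625 μs
d = vΔt = 0.972c × 9.3625 μs = 2.9141×10^8 m/s × 9.3625×10^-6 s = 2730 m

d ≈ 2730 m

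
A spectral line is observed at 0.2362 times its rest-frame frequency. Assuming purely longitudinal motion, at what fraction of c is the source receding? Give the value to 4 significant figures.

β ≈ 0.8943

f_obs/f_src = √((1−β)/(1+β)) = 0.2362  ⇒  (1−β)/(1+β) = 0.0557904
β = |1 − D²|/(1 + D²) = |1 − 0.0557904|/(1 + 0.0557904) = 0.8943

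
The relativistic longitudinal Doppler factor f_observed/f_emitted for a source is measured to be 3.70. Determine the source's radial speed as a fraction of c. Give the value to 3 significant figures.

β ≈ 0.864

f_obs/f_src = √((1+β)/(1−β)) = 3.70  ⇒  (1+β)/(1−β) = 13.690
β = |1 − D²|/(1 + D²) = |1 − 13.690|/(1 + 13.690) = 0.864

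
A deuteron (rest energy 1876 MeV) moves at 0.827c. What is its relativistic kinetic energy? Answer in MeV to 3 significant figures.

γ = 1/√(1 − 0.827²) = 1.7787
K = (γ − 1)m₀c² = (1.7787 − 1) × 1876 MeV = 0.77872 × 1876 MeV = 1460 MeV

K ≈ 1460 MeV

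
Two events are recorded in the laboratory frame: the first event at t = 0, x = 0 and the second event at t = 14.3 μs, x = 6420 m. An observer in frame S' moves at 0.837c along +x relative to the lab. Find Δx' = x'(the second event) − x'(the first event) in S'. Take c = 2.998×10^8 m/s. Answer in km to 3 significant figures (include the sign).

Δx' ≈ 5.17 km

γ = 1/√(1 − 0.837²) = 1.8275
Δx' = γ(Δx − vΔt) = 1.8275 × (6420 m − 0.837×(2.998×10^8 m/s)×14.3×10^-6 s)
= 1.8275 × (2831.7 m) = 5.17 km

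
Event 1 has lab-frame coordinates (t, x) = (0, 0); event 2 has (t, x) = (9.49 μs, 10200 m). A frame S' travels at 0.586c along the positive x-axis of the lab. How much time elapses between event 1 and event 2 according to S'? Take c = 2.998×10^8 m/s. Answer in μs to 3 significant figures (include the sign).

γ = 1/√(1 − 0.586²) = 1.2341
Δt' = γ(Δt − vΔx/c²) = 1.2341 × (9.49 μs − 0.586×10200 m / (2.998×10^8 m/s))
= 1.2341 × (-10.447 μs) = -12.9 μs

Δt' ≈ -12.9 μs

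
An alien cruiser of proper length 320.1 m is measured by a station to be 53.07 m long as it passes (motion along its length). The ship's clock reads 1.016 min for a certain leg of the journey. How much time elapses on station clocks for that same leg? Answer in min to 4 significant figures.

Δt ≈ 6.128 min

Length contraction ⇒ γ = L₀/L = 320.1/53.07 = 6.03166
Time dilation: Δt = γτ₀ = 6.03166 × 1.016 min = 6.128 min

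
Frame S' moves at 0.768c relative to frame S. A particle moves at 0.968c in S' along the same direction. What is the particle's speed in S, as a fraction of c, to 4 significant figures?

Relativistic velocity addition: u = (u' + v)/(1 + u'v/c²)
= (0.968 + 0.768)/(1 + 0.968×0.768) = 1.736/1.74342 = 0.9957

u ≈ 0.9957c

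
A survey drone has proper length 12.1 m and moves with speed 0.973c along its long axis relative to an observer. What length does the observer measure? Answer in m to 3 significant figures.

L ≈ 2.79 m

γ = 1/√(1 − 0.973²) = 4.3327
Length contraction: L = L₀/γ = 12.1/4.3327 = 2.79 m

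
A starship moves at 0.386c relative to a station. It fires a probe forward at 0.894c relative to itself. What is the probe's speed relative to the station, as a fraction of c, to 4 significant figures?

Relativistic velocity addition: u = (u' + v)/(1 + u'v/c²)
= (0.894 + 0.386)/(1 + 0.894×0.386) = 1.280/1.34508 = 0.9516

u ≈ 0.9516c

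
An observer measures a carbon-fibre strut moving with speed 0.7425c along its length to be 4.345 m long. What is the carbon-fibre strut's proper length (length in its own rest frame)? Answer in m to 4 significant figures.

γ = 1/√(1 − 0.7425²) = 1.49288
L₀ = γL = 1.49288 × 4.345 = 6.487 m

L₀ ≈ 6.487 m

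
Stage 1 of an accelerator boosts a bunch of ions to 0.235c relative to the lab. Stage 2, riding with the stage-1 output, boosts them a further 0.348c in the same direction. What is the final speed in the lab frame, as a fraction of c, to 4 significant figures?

u ≈ 0.5389c

Compose boost 2: (0.348 + 0.235)/(1 + 0.348×0.235) = 0.5830/1.08178 = 0.5389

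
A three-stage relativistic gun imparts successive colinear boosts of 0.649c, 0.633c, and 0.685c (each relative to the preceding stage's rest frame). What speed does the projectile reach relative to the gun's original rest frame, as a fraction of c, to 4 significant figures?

Compose boost 2: (0.633 + 0.649)/(1 + 0.633×0.649) = 1.282/1.41082 = 0.908693
Compose boost 3: (0.685 + 0.908693)/(1 + 0.685×0.908693) = 1.59369/1.62245 = 0.9823

u ≈ 0.9823c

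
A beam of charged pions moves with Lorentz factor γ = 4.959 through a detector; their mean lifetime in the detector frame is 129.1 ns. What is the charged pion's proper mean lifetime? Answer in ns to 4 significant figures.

γ = 4.959 (given)
Proper time: τ₀ = Δt/γ = 129.1/4.959 = 26.03 ns

τ₀ ≈ 26.03 ns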